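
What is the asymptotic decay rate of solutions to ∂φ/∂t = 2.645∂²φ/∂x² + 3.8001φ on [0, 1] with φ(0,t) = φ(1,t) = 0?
Eigenvalues: λₙ = 2.645n²π²/1² - 3.8001.
First three modes:
  n=1: λ₁ = 2.645π² - 3.8001 ≈ 22.305
  n=2: λ₂ = 10.58π² - 3.8001 ≈ 100.62
  n=3: λ₃ = 23.805π² - 3.8001 ≈ 231.146
Since 2.645π² ≈ 26.105 > 3.8001, all λₙ > 0.
The n=1 mode decays slowest → dominates as t → ∞.
Asymptotic: φ ~ c₁ sin(πx/1) e^{-λ₁t} with decay rate λ₁ ≈ 22.305.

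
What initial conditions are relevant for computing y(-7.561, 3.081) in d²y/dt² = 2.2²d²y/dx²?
Domain of dependence: [-14.3392, -0.7828]. Signals travel at speed 2.2, so data within |x - -7.561| ≤ 2.2·3.081 = 6.7782 can reach the point.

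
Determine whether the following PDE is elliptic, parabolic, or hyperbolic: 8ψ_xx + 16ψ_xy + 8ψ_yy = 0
Coefficients: A = 8, B = 16, C = 8. B² - 4AC = 0, which is zero, so the equation is parabolic.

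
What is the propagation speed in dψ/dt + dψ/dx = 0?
Speed = 1. Information travels along x - 1t = const (rightward).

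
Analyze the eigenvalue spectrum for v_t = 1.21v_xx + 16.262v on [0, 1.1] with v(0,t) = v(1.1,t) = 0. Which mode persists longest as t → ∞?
Eigenvalues: λₙ = 1.21n²π²/1.1² - 16.262.
First three modes:
  n=1: λ₁ = 1.21π²/1.1² - 16.262 ≈ -6.392
  n=2: λ₂ = 4.84π²/1.1² - 16.262 ≈ 23.216
  n=3: λ₃ = 10.89π²/1.1² - 16.262 ≈ 72.564
Since 1.21π²/1.1² ≈ 9.87 < 16.262, λ₁ < 0.
The n=1 mode grows fastest (−λₙ is largest for n=1) → dominates.
Asymptotic: v ~ c₁ sin(πx/1.1) e^{6.392t} (exponential growth at rate −λ₁ ≈ 6.392).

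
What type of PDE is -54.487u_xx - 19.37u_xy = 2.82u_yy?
Rewriting in standard form: -54.487u_xx - 19.37u_xy - 2.82u_yy = 0. With A = -54.487, B = -19.37, C = -2.82, the discriminant is -239.41646. This is an elliptic PDE.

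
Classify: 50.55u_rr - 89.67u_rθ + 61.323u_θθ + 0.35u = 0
Elliptic (discriminant = -4358.8017).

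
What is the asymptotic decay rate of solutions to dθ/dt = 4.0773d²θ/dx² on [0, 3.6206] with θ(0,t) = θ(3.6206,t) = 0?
Eigenvalues: λₙ = 4.0773n²π²/3.6206².
First three modes:
  n=1: λ₁ = 4.0773π²/3.6206² ≈ 3.07
  n=2: λ₂ = 16.3092π²/3.6206² ≈ 12.279 (4× faster decay)
  n=3: λ₃ = 36.6957π²/3.6206² ≈ 27.628 (9× faster decay)
As t → ∞, higher modes decay exponentially faster. The n=1 mode dominates: θ ~ c₁ sin(πx/3.6206) e^{-λ₁t}.
Decay rate: λ₁ = 4.0773π²/3.6206² ≈ 3.07.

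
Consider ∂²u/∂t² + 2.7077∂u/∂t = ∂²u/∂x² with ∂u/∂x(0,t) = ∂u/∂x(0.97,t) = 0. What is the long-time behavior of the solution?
As t → ∞, u → constant (steady state). Damping (γ=2.7077) dissipates the nonconstant modes; with Neumann BCs the spatial average obeys M''+γM'=0 and tends to a finite limit.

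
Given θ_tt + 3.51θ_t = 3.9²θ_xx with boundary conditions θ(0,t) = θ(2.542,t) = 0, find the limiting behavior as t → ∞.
θ → 0. Damping (γ=3.51) dissipates energy; oscillations decay exponentially.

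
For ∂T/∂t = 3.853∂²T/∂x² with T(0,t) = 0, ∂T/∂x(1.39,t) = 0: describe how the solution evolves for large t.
T → 0. Heat escapes through the Dirichlet boundary.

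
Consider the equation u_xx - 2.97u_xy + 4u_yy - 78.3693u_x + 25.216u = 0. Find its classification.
Elliptic. (A = 1, B = -2.97, C = 4 gives B² - 4AC = -7.1791.)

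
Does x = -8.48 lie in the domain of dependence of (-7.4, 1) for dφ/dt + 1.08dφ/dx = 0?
Yes. The characteristic through (-7.4, 1) passes through x = -8.48.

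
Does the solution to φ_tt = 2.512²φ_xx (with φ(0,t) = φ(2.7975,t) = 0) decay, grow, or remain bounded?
φ oscillates (no decay). Energy is conserved; the solution oscillates indefinitely as standing waves.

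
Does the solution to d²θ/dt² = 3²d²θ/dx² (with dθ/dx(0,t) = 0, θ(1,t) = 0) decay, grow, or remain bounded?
θ oscillates (no decay). Energy is conserved; the solution oscillates indefinitely as standing waves.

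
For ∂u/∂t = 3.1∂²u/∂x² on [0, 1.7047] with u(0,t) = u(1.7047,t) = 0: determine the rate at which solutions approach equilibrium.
Eigenvalues: λₙ = 3.1n²π²/1.7047².
First three modes:
  n=1: λ₁ = 3.1π²/1.7047² ≈ 10.528
  n=2: λ₂ = 12.4π²/1.7047² ≈ 42.114 (4× faster decay)
  n=3: λ₃ = 27.9π²/1.7047² ≈ 94.756 (9× faster decay)
As t → ∞, higher modes decay exponentially faster. The n=1 mode dominates: u ~ c₁ sin(πx/1.7047) e^{-λ₁t}.
Decay rate: λ₁ = 3.1π²/1.7047² ≈ 10.528.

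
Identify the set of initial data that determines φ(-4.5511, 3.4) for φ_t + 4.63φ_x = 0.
A single point: x = -20.2931. The characteristic through (-4.5511, 3.4) is x - 4.63t = const, so x = -4.5511 - 4.63·3.4 = -20.2931.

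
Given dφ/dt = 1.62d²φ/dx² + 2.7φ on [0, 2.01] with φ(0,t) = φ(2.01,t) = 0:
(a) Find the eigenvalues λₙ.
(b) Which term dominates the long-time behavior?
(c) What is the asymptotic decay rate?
Eigenvalues: λₙ = 1.62n²π²/2.01² - 2.7.
First three modes:
  n=1: λ₁ = 1.62π²/2.01² - 2.7 ≈ 1.258
  n=2: λ₂ = 6.48π²/2.01² - 2.7 ≈ 13.13
  n=3: λ₃ = 14.58π²/2.01² - 2.7 ≈ 32.918
Since 1.62π²/2.01² ≈ 3.958 > 2.7, all λₙ > 0.
The n=1 mode decays slowest → dominates as t → ∞.
Asymptotic: φ ~ c₁ sin(πx/2.01) e^{-λ₁t} with decay rate λ₁ ≈ 1.258.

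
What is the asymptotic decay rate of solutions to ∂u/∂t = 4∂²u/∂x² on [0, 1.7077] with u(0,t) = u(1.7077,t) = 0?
Eigenvalues: λₙ = 4n²π²/1.7077².
First three modes:
  n=1: λ₁ = 4π²/1.7077² ≈ 13.537
  n=2: λ₂ = 16π²/1.7077² ≈ 54.15 (4× faster decay)
  n=3: λ₃ = 36π²/1.7077² ≈ 121.837 (9× faster decay)
As t → ∞, higher modes decay exponentially faster. The n=1 mode dominates: u ~ c₁ sin(πx/1.7077) e^{-λ₁t}.
Decay rate: λ₁ = 4π²/1.7077² ≈ 13.537.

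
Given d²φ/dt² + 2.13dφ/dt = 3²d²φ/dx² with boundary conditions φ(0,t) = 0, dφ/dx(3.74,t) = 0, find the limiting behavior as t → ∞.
φ → 0. Damping (γ=2.13) dissipates energy; oscillations decay exponentially.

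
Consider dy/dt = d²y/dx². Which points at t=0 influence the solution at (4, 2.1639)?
The entire real line. The heat equation has infinite propagation speed: any initial disturbance instantly affects all points (though exponentially small far away).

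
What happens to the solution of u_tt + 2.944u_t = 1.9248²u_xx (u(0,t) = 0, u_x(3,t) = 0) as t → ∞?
u → 0. Damping (γ=2.944) dissipates energy; oscillations decay exponentially.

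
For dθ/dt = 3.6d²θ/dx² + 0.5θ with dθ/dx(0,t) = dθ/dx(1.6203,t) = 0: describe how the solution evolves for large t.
θ grows unboundedly. With Neumann BCs the constant mode has diffusion eigenvalue 0, so any r > 0 makes it grow like e^(0.5t); solution grows exponentially.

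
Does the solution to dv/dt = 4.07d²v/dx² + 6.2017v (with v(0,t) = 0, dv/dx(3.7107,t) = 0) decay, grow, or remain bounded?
v grows unboundedly. Reaction dominates diffusion (r=6.2017 > κπ²/(4L²)≈0.73); solution grows exponentially.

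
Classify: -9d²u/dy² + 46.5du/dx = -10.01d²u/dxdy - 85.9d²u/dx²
Rewriting in standard form: 85.9d²u/dx² + 10.01d²u/dxdy - 9d²u/dy² + 46.5du/dx = 0. Hyperbolic (discriminant = 3192.6001).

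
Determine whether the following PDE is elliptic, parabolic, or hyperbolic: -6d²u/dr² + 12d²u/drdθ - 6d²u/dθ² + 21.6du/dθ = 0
Coefficients: A = -6, B = 12, C = -6. B² - 4AC = 0, which is zero, so the equation is parabolic.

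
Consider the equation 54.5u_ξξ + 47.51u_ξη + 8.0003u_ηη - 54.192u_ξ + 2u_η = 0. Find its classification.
Hyperbolic. (A = 54.5, B = 47.51, C = 8.0003 gives B² - 4AC = 513.1347.)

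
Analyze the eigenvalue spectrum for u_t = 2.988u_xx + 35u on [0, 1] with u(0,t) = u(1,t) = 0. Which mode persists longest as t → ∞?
Eigenvalues: λₙ = 2.988n²π²/1² - 35.
First three modes:
  n=1: λ₁ = 2.988π² - 35 ≈ -5.51
  n=2: λ₂ = 11.952π² - 35 ≈ 82.962
  n=3: λ₃ = 26.892π² - 35 ≈ 230.413
Since 2.988π² ≈ 29.49 < 35, λ₁ < 0.
The n=1 mode grows fastest (−λₙ is largest for n=1) → dominates.
Asymptotic: u ~ c₁ sin(πx/1) e^{5.51t} (exponential growth at rate −λ₁ ≈ 5.51).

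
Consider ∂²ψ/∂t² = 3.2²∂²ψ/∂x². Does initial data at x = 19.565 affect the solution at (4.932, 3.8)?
No. The domain of dependence is [-7.228, 17.092], and 19.565 is outside this interval.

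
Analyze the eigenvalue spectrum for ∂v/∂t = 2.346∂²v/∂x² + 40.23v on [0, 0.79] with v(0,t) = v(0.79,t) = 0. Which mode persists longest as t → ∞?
Eigenvalues: λₙ = 2.346n²π²/0.79² - 40.23.
First three modes:
  n=1: λ₁ = 2.346π²/0.79² - 40.23 ≈ -3.13
  n=2: λ₂ = 9.384π²/0.79² - 40.23 ≈ 108.17
  n=3: λ₃ = 21.114π²/0.79² - 40.23 ≈ 293.67
Since 2.346π²/0.79² ≈ 37.1 < 40.23, λ₁ < 0.
The n=1 mode grows fastest (−λₙ is largest for n=1) → dominates.
Asymptotic: v ~ c₁ sin(πx/0.79) e^{3.13t} (exponential growth at rate −λ₁ ≈ 3.13).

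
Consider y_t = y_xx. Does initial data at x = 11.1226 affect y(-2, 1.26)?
Yes, for any finite x. The heat equation has infinite propagation speed, so all initial data affects all points at any t > 0.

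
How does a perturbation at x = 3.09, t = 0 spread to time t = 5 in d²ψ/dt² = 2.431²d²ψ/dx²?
Domain of influence: [-9.065, 15.245]. Data at x = 3.09 spreads outward at speed 2.431.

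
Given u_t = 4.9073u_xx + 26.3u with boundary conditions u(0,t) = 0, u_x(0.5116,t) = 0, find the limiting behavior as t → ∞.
u → 0. Diffusion dominates reaction (r=26.3 < κπ²/(4L²)≈46.26); solution decays.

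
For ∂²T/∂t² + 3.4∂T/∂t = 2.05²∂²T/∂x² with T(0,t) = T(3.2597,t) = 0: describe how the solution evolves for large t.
T → 0. Damping (γ=3.4) dissipates energy; oscillations decay exponentially.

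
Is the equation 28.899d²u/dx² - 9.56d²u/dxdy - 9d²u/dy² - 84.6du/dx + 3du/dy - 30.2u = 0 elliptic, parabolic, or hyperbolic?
Computing B² - 4AC with A = 28.899, B = -9.56, C = -9: discriminant = 1131.7576 (positive). Answer: hyperbolic.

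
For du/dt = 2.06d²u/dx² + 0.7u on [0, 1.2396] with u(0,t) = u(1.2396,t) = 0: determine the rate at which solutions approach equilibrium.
Eigenvalues: λₙ = 2.06n²π²/1.2396² - 0.7.
First three modes:
  n=1: λ₁ = 2.06π²/1.2396² - 0.7 ≈ 12.531
  n=2: λ₂ = 8.24π²/1.2396² - 0.7 ≈ 52.225
  n=3: λ₃ = 18.54π²/1.2396² - 0.7 ≈ 118.382
Since 2.06π²/1.2396² ≈ 13.231 > 0.7, all λₙ > 0.
The n=1 mode decays slowest → dominates as t → ∞.
Asymptotic: u ~ c₁ sin(πx/1.2396) e^{-λ₁t} with decay rate λ₁ ≈ 12.531.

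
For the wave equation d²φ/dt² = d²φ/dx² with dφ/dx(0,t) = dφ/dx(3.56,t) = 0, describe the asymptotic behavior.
φ oscillates about a mean that drifts linearly in t (generically unbounded; no decay). There is no damping, so the nonconstant modes persist as standing waves (energy conserved, no decay). But with Neumann conditions at both ends the constant mode has eigenvalue 0: the spatial mean M(t) of φ satisfies M'' = 0, so M(t) = M(0) + M'(0)·t. Unless the initial velocity has zero mean (∫φ_t(x,0)dx = 0), the solution grows linearly in t (unbounded, though not exponentially); if it does have zero mean, the solution stays bounded and simply oscillates.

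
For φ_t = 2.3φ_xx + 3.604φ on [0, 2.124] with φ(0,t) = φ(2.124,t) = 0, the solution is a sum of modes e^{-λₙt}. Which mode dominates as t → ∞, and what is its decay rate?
Eigenvalues: λₙ = 2.3n²π²/2.124² - 3.604.
First three modes:
  n=1: λ₁ = 2.3π²/2.124² - 3.604 ≈ 1.428
  n=2: λ₂ = 9.2π²/2.124² - 3.604 ≈ 16.523
  n=3: λ₃ = 20.7π²/2.124² - 3.604 ≈ 41.682
Since 2.3π²/2.124² ≈ 5.032 > 3.604, all λₙ > 0.
The n=1 mode decays slowest → dominates as t → ∞.
Asymptotic: φ ~ c₁ sin(πx/2.124) e^{-λ₁t} with decay rate λ₁ ≈ 1.428.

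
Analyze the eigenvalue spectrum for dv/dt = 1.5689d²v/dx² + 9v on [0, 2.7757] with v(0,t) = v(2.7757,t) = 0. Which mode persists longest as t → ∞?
Eigenvalues: λₙ = 1.5689n²π²/2.7757² - 9.
First three modes:
  n=1: λ₁ = 1.5689π²/2.7757² - 9 ≈ -6.99
  n=2: λ₂ = 6.2756π²/2.7757² - 9 ≈ -0.961
  n=3: λ₃ = 14.1201π²/2.7757² - 9 ≈ 9.088
Since 1.5689π²/2.7757² ≈ 2.01 < 9, λ₁ < 0.
The n=1 mode grows fastest (−λₙ is largest for n=1) → dominates.
Asymptotic: v ~ c₁ sin(πx/2.7757) e^{6.99t} (exponential growth at rate −λ₁ ≈ 6.99).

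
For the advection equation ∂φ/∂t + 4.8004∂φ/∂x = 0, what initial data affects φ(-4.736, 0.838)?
A single point: x = -8.7587352. The characteristic through (-4.736, 0.838) is x - 4.8004t = const, so x = -4.736 - 4.8004·0.838 = -8.7587352.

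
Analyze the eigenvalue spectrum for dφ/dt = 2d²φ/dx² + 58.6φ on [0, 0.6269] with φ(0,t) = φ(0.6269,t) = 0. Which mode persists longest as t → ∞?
Eigenvalues: λₙ = 2n²π²/0.6269² - 58.6.
First three modes:
  n=1: λ₁ = 2π²/0.6269² - 58.6 ≈ -8.373
  n=2: λ₂ = 8π²/0.6269² - 58.6 ≈ 142.306
  n=3: λ₃ = 18π²/0.6269² - 58.6 ≈ 393.439
Since 2π²/0.6269² ≈ 50.227 < 58.6, λ₁ < 0.
The n=1 mode grows fastest (−λₙ is largest for n=1) → dominates.
Asymptotic: φ ~ c₁ sin(πx/0.6269) e^{8.373t} (exponential growth at rate −λ₁ ≈ 8.373).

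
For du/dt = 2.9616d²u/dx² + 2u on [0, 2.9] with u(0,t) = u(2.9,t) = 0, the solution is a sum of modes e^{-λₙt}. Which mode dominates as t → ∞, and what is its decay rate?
Eigenvalues: λₙ = 2.9616n²π²/2.9² - 2.
First three modes:
  n=1: λ₁ = 2.9616π²/2.9² - 2 ≈ 1.476
  n=2: λ₂ = 11.8464π²/2.9² - 2 ≈ 11.902
  n=3: λ₃ = 26.6544π²/2.9² - 2 ≈ 29.28
Since 2.9616π²/2.9² ≈ 3.476 > 2, all λₙ > 0.
The n=1 mode decays slowest → dominates as t → ∞.
Asymptotic: u ~ c₁ sin(πx/2.9) e^{-λ₁t} with decay rate λ₁ ≈ 1.476.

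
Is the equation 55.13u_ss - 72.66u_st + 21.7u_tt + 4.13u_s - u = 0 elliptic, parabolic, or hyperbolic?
Computing B² - 4AC with A = 55.13, B = -72.66, C = 21.7: discriminant = 494.1916 (positive). Answer: hyperbolic.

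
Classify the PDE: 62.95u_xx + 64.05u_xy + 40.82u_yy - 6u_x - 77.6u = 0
A = 62.95, B = 64.05, C = 40.82. Discriminant B² - 4AC = -6176.0735. Since -6176.0735 < 0, elliptic.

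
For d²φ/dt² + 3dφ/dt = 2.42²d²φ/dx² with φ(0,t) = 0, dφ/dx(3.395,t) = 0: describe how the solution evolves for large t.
φ → 0. Damping (γ=3) dissipates energy; oscillations decay exponentially.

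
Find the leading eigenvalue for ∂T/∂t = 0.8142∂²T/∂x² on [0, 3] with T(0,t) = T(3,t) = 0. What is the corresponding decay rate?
Eigenvalues: λₙ = 0.8142n²π²/3².
First three modes:
  n=1: λ₁ = 0.8142π²/3² ≈ 0.893
  n=2: λ₂ = 3.2568π²/3² ≈ 3.571 (4× faster decay)
  n=3: λ₃ = 7.3278π²/3² ≈ 8.036 (9× faster decay)
As t → ∞, higher modes decay exponentially faster. The n=1 mode dominates: T ~ c₁ sin(πx/3) e^{-λ₁t}.
Decay rate: λ₁ = 0.8142π²/3² ≈ 0.893.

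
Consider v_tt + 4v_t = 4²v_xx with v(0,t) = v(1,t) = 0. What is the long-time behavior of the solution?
As t → ∞, v → 0. Damping (γ=4) dissipates energy; oscillations decay exponentially.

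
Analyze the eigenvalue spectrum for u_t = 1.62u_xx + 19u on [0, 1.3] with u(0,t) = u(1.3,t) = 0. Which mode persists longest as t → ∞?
Eigenvalues: λₙ = 1.62n²π²/1.3² - 19.
First three modes:
  n=1: λ₁ = 1.62π²/1.3² - 19 ≈ -9.539
  n=2: λ₂ = 6.48π²/1.3² - 19 ≈ 18.843
  n=3: λ₃ = 14.58π²/1.3² - 19 ≈ 66.147
Since 1.62π²/1.3² ≈ 9.461 < 19, λ₁ < 0.
The n=1 mode grows fastest (−λₙ is largest for n=1) → dominates.
Asymptotic: u ~ c₁ sin(πx/1.3) e^{9.539t} (exponential growth at rate −λ₁ ≈ 9.539).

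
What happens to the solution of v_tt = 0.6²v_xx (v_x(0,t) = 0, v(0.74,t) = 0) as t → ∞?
v oscillates (no decay). Energy is conserved; the solution oscillates indefinitely as standing waves.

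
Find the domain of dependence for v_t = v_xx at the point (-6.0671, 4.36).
The entire real line. The heat equation has infinite propagation speed: any initial disturbance instantly affects all points (though exponentially small far away).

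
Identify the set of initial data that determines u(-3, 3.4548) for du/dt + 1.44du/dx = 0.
A single point: x = -7.974912. The characteristic through (-3, 3.4548) is x - 1.44t = const, so x = -3 - 1.44·3.4548 = -7.974912.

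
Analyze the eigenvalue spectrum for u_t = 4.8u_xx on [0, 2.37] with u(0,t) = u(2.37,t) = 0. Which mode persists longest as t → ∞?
Eigenvalues: λₙ = 4.8n²π²/2.37².
First three modes:
  n=1: λ₁ = 4.8π²/2.37² ≈ 8.434
  n=2: λ₂ = 19.2π²/2.37² ≈ 33.737 (4× faster decay)
  n=3: λ₃ = 43.2π²/2.37² ≈ 75.908 (9× faster decay)
As t → ∞, higher modes decay exponentially faster. The n=1 mode dominates: u ~ c₁ sin(πx/2.37) e^{-λ₁t}.
Decay rate: λ₁ = 4.8π²/2.37² ≈ 8.434.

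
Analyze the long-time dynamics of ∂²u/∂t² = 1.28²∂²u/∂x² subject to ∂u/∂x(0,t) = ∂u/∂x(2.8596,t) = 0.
Long-time behavior: u oscillates about a mean that drifts linearly in t (generically unbounded; no decay). There is no damping, so the nonconstant modes persist as standing waves (energy conserved, no decay). But with Neumann conditions at both ends the constant mode has eigenvalue 0: the spatial mean M(t) of u satisfies M'' = 0, so M(t) = M(0) + M'(0)·t. Unless the initial velocity has zero mean (∫u_t(x,0)dx = 0), the solution grows linearly in t (unbounded, though not exponentially); if it does have zero mean, the solution stays bounded and simply oscillates.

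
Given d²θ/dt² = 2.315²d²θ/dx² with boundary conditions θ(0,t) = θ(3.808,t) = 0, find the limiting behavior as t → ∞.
θ oscillates (no decay). Energy is conserved; the solution oscillates indefinitely as standing waves.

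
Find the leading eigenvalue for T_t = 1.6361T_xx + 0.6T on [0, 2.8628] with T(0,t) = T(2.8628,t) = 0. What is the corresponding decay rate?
Eigenvalues: λₙ = 1.6361n²π²/2.8628² - 0.6.
First three modes:
  n=1: λ₁ = 1.6361π²/2.8628² - 0.6 ≈ 1.37
  n=2: λ₂ = 6.5444π²/2.8628² - 0.6 ≈ 7.281
  n=3: λ₃ = 14.7249π²/2.8628² - 0.6 ≈ 17.133
Since 1.6361π²/2.8628² ≈ 1.97 > 0.6, all λₙ > 0.
The n=1 mode decays slowest → dominates as t → ∞.
Asymptotic: T ~ c₁ sin(πx/2.8628) e^{-λ₁t} with decay rate λ₁ ≈ 1.37.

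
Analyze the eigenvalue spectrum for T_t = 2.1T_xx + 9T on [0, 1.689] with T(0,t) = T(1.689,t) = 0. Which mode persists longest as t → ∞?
Eigenvalues: λₙ = 2.1n²π²/1.689² - 9.
First three modes:
  n=1: λ₁ = 2.1π²/1.689² - 9 ≈ -1.735
  n=2: λ₂ = 8.4π²/1.689² - 9 ≈ 20.062
  n=3: λ₃ = 18.9π²/1.689² - 9 ≈ 56.389
Since 2.1π²/1.689² ≈ 7.265 < 9, λ₁ < 0.
The n=1 mode grows fastest (−λₙ is largest for n=1) → dominates.
Asymptotic: T ~ c₁ sin(πx/1.689) e^{1.735t} (exponential growth at rate −λ₁ ≈ 1.735).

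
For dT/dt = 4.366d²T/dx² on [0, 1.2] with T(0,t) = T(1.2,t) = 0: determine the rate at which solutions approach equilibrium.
Eigenvalues: λₙ = 4.366n²π²/1.2².
First three modes:
  n=1: λ₁ = 4.366π²/1.2² ≈ 29.924
  n=2: λ₂ = 17.464π²/1.2² ≈ 119.696 (4× faster decay)
  n=3: λ₃ = 39.294π²/1.2² ≈ 269.317 (9× faster decay)
As t → ∞, higher modes decay exponentially faster. The n=1 mode dominates: T ~ c₁ sin(πx/1.2) e^{-λ₁t}.
Decay rate: λ₁ = 4.366π²/1.2² ≈ 29.924.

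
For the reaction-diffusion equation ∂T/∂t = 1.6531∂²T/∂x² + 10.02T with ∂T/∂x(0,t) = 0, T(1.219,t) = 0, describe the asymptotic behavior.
T grows unboundedly. Reaction dominates diffusion (r=10.02 > κπ²/(4L²)≈2.74); solution grows exponentially.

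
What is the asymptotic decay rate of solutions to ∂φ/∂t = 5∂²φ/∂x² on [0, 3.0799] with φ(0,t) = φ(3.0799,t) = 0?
Eigenvalues: λₙ = 5n²π²/3.0799².
First three modes:
  n=1: λ₁ = 5π²/3.0799² ≈ 5.202
  n=2: λ₂ = 20π²/3.0799² ≈ 20.809 (4× faster decay)
  n=3: λ₃ = 45π²/3.0799² ≈ 46.821 (9× faster decay)
As t → ∞, higher modes decay exponentially faster. The n=1 mode dominates: φ ~ c₁ sin(πx/3.0799) e^{-λ₁t}.
Decay rate: λ₁ = 5π²/3.0799² ≈ 5.202.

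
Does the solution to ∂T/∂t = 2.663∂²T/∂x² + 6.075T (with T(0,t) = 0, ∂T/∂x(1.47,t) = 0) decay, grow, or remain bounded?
T grows unboundedly. Reaction dominates diffusion (r=6.075 > κπ²/(4L²)≈3.04); solution grows exponentially.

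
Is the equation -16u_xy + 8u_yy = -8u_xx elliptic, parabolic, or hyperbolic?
Rewriting in standard form: 8u_xx - 16u_xy + 8u_yy = 0. Computing B² - 4AC with A = 8, B = -16, C = 8: discriminant = 0 (zero). Answer: parabolic.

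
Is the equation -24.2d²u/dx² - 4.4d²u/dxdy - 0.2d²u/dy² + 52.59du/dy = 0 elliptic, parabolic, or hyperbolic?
Computing B² - 4AC with A = -24.2, B = -4.4, C = -0.2: discriminant = 0 (zero). Answer: parabolic.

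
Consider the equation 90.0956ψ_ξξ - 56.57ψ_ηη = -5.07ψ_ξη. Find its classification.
Rewriting in standard form: 90.0956ψ_ξξ + 5.07ψ_ξη - 56.57ψ_ηη = 0. Hyperbolic. (A = 90.0956, B = 5.07, C = -56.57 gives B² - 4AC = 20412.537268.)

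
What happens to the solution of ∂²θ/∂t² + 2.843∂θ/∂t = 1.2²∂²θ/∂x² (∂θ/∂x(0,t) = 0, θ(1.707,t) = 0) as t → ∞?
θ → 0. Damping (γ=2.843) dissipates energy; oscillations decay exponentially.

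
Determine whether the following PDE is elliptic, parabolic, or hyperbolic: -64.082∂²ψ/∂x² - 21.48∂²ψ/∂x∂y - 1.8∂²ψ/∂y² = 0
Coefficients: A = -64.082, B = -21.48, C = -1.8. B² - 4AC = 0, which is zero, so the equation is parabolic.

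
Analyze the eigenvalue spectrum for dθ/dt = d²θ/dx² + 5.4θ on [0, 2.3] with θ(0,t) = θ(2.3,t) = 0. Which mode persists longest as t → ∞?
Eigenvalues: λₙ = n²π²/2.3² - 5.4.
First three modes:
  n=1: λ₁ = π²/2.3² - 5.4 ≈ -3.534
  n=2: λ₂ = 4π²/2.3² - 5.4 ≈ 2.063
  n=3: λ₃ = 9π²/2.3² - 5.4 ≈ 11.391
Since π²/2.3² ≈ 1.866 < 5.4, λ₁ < 0.
The n=1 mode grows fastest (−λₙ is largest for n=1) → dominates.
Asymptotic: θ ~ c₁ sin(πx/2.3) e^{3.534t} (exponential growth at rate −λ₁ ≈ 3.534).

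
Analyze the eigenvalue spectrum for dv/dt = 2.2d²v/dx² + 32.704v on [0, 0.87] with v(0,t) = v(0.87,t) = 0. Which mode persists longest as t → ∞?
Eigenvalues: λₙ = 2.2n²π²/0.87² - 32.704.
First three modes:
  n=1: λ₁ = 2.2π²/0.87² - 32.704 ≈ -4.017
  n=2: λ₂ = 8.8π²/0.87² - 32.704 ≈ 82.044
  n=3: λ₃ = 19.8π²/0.87² - 32.704 ≈ 225.478
Since 2.2π²/0.87² ≈ 28.687 < 32.704, λ₁ < 0.
The n=1 mode grows fastest (−λₙ is largest for n=1) → dominates.
Asymptotic: v ~ c₁ sin(πx/0.87) e^{4.017t} (exponential growth at rate −λ₁ ≈ 4.017).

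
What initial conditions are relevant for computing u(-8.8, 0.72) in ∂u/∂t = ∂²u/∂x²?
The entire real line. The heat equation has infinite propagation speed: any initial disturbance instantly affects all points (though exponentially small far away).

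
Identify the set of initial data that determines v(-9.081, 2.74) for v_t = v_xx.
The entire real line. The heat equation has infinite propagation speed: any initial disturbance instantly affects all points (though exponentially small far away).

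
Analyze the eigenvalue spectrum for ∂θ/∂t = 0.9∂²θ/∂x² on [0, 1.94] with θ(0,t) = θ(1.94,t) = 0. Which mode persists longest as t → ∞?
Eigenvalues: λₙ = 0.9n²π²/1.94².
First three modes:
  n=1: λ₁ = 0.9π²/1.94² ≈ 2.36
  n=2: λ₂ = 3.6π²/1.94² ≈ 9.441 (4× faster decay)
  n=3: λ₃ = 8.1π²/1.94² ≈ 21.241 (9× faster decay)
As t → ∞, higher modes decay exponentially faster. The n=1 mode dominates: θ ~ c₁ sin(πx/1.94) e^{-λ₁t}.
Decay rate: λ₁ = 0.9π²/1.94² ≈ 2.36.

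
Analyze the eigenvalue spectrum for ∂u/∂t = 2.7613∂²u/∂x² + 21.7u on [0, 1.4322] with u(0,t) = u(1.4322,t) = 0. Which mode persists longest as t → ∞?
Eigenvalues: λₙ = 2.7613n²π²/1.4322² - 21.7.
First three modes:
  n=1: λ₁ = 2.7613π²/1.4322² - 21.7 ≈ -8.414
  n=2: λ₂ = 11.0452π²/1.4322² - 21.7 ≈ 31.445
  n=3: λ₃ = 24.8517π²/1.4322² - 21.7 ≈ 97.877
Since 2.7613π²/1.4322² ≈ 13.286 < 21.7, λ₁ < 0.
The n=1 mode grows fastest (−λₙ is largest for n=1) → dominates.
Asymptotic: u ~ c₁ sin(πx/1.4322) e^{8.414t} (exponential growth at rate −λ₁ ≈ 8.414).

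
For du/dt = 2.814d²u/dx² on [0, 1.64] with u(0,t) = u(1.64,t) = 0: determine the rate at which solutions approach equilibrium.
Eigenvalues: λₙ = 2.814n²π²/1.64².
First three modes:
  n=1: λ₁ = 2.814π²/1.64² ≈ 10.326
  n=2: λ₂ = 11.256π²/1.64² ≈ 41.304 (4× faster decay)
  n=3: λ₃ = 25.326π²/1.64² ≈ 92.935 (9× faster decay)
As t → ∞, higher modes decay exponentially faster. The n=1 mode dominates: u ~ c₁ sin(πx/1.64) e^{-λ₁t}.
Decay rate: λ₁ = 2.814π²/1.64² ≈ 10.326.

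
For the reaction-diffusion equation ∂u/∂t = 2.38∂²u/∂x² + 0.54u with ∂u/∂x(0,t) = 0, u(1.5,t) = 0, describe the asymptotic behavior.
u → 0. Diffusion dominates reaction (r=0.54 < κπ²/(4L²)≈2.61); solution decays.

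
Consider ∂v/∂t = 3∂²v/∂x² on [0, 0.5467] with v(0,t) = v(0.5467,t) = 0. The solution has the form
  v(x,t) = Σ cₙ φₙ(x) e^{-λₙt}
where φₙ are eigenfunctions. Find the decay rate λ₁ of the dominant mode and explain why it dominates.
Eigenvalues: λₙ = 3n²π²/0.5467².
First three modes:
  n=1: λ₁ = 3π²/0.5467² ≈ 99.066
  n=2: λ₂ = 12π²/0.5467² ≈ 396.262 (4× faster decay)
  n=3: λ₃ = 27π²/0.5467² ≈ 891.59 (9× faster decay)
As t → ∞, higher modes decay exponentially faster. The n=1 mode dominates: v ~ c₁ sin(πx/0.5467) e^{-λ₁t}.
Decay rate: λ₁ = 3π²/0.5467² ≈ 99.066.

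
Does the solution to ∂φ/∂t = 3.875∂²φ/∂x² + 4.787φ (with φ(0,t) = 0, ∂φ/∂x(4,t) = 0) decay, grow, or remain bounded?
φ grows unboundedly. Reaction dominates diffusion (r=4.787 > κπ²/(4L²)≈0.6); solution grows exponentially.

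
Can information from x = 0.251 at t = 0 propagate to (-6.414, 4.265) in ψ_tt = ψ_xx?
No. The domain of dependence is [-10.679, -2.149], and 0.251 is outside this interval.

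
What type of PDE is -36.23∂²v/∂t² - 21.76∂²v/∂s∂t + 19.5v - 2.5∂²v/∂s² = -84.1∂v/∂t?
Rewriting in standard form: -2.5∂²v/∂s² - 21.76∂²v/∂s∂t - 36.23∂²v/∂t² + 84.1∂v/∂t + 19.5v = 0. With A = -2.5, B = -21.76, C = -36.23, the discriminant is 111.1976. This is a hyperbolic PDE.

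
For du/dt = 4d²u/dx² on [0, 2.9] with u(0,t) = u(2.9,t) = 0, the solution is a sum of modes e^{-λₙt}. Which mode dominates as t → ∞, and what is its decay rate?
Eigenvalues: λₙ = 4n²π²/2.9².
First three modes:
  n=1: λ₁ = 4π²/2.9² ≈ 4.694
  n=2: λ₂ = 16π²/2.9² ≈ 18.777 (4× faster decay)
  n=3: λ₃ = 36π²/2.9² ≈ 42.248 (9× faster decay)
As t → ∞, higher modes decay exponentially faster. The n=1 mode dominates: u ~ c₁ sin(πx/2.9) e^{-λ₁t}.
Decay rate: λ₁ = 4π²/2.9² ≈ 4.694.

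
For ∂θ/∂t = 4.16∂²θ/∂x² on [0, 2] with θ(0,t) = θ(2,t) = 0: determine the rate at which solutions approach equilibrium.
Eigenvalues: λₙ = 4.16n²π²/2².
First three modes:
  n=1: λ₁ = 4.16π²/2² ≈ 10.264
  n=2: λ₂ = 16.64π²/2² ≈ 41.058 (4× faster decay)
  n=3: λ₃ = 37.44π²/2² ≈ 92.379 (9× faster decay)
As t → ∞, higher modes decay exponentially faster. The n=1 mode dominates: θ ~ c₁ sin(πx/2) e^{-λ₁t}.
Decay rate: λ₁ = 4.16π²/2² ≈ 10.264.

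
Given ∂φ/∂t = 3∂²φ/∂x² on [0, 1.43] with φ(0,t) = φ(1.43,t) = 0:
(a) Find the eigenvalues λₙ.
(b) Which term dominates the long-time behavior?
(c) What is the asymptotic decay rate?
Eigenvalues: λₙ = 3n²π²/1.43².
First three modes:
  n=1: λ₁ = 3π²/1.43² ≈ 14.479
  n=2: λ₂ = 12π²/1.43² ≈ 57.917 (4× faster decay)
  n=3: λ₃ = 27π²/1.43² ≈ 130.314 (9× faster decay)
As t → ∞, higher modes decay exponentially faster. The n=1 mode dominates: φ ~ c₁ sin(πx/1.43) e^{-λ₁t}.
Decay rate: λ₁ = 3π²/1.43² ≈ 14.479.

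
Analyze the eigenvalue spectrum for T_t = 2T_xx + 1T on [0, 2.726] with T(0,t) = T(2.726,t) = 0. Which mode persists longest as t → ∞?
Eigenvalues: λₙ = 2n²π²/2.726² - 1.
First three modes:
  n=1: λ₁ = 2π²/2.726² - 1 ≈ 1.656
  n=2: λ₂ = 8π²/2.726² - 1 ≈ 9.625
  n=3: λ₃ = 18π²/2.726² - 1 ≈ 22.907
Since 2π²/2.726² ≈ 2.656 > 1, all λₙ > 0.
The n=1 mode decays slowest → dominates as t → ∞.
Asymptotic: T ~ c₁ sin(πx/2.726) e^{-λ₁t} with decay rate λ₁ ≈ 1.656.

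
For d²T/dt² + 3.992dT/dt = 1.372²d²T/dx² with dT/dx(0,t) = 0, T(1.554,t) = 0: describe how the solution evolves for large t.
T → 0. Damping (γ=3.992) dissipates energy; oscillations decay exponentially.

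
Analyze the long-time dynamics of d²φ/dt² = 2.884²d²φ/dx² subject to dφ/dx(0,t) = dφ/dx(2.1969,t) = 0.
Long-time behavior: φ oscillates about a mean that drifts linearly in t (generically unbounded; no decay). There is no damping, so the nonconstant modes persist as standing waves (energy conserved, no decay). But with Neumann conditions at both ends the constant mode has eigenvalue 0: the spatial mean M(t) of φ satisfies M'' = 0, so M(t) = M(0) + M'(0)·t. Unless the initial velocity has zero mean (∫φ_t(x,0)dx = 0), the solution grows linearly in t (unbounded, though not exponentially); if it does have zero mean, the solution stays bounded and simply oscillates.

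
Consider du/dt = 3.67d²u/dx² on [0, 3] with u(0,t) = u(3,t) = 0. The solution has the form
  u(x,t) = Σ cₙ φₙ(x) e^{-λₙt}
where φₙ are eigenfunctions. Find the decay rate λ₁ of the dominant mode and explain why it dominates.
Eigenvalues: λₙ = 3.67n²π²/3².
First three modes:
  n=1: λ₁ = 3.67π²/3² ≈ 4.025
  n=2: λ₂ = 14.68π²/3² ≈ 16.098 (4× faster decay)
  n=3: λ₃ = 33.03π²/3² ≈ 36.221 (9× faster decay)
As t → ∞, higher modes decay exponentially faster. The n=1 mode dominates: u ~ c₁ sin(πx/3) e^{-λ₁t}.
Decay rate: λ₁ = 3.67π²/3² ≈ 4.025.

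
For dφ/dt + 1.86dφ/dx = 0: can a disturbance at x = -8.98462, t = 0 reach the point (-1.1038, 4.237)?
Yes. The characteristic through (-1.1038, 4.237) passes through x = -8.98462.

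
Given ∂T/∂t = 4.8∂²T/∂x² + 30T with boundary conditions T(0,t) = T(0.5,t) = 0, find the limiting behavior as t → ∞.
T → 0. Diffusion dominates reaction (r=30 < κπ²/L²≈189.5); solution decays.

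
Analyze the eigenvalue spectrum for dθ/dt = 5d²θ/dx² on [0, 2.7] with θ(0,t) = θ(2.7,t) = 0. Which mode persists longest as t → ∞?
Eigenvalues: λₙ = 5n²π²/2.7².
First three modes:
  n=1: λ₁ = 5π²/2.7² ≈ 6.769
  n=2: λ₂ = 20π²/2.7² ≈ 27.077 (4× faster decay)
  n=3: λ₃ = 45π²/2.7² ≈ 60.923 (9× faster decay)
As t → ∞, higher modes decay exponentially faster. The n=1 mode dominates: θ ~ c₁ sin(πx/2.7) e^{-λ₁t}.
Decay rate: λ₁ = 5π²/2.7² ≈ 6.769.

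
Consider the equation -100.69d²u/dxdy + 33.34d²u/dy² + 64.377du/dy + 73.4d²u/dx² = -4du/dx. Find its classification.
Rewriting in standard form: 73.4d²u/dx² - 100.69d²u/dxdy + 33.34d²u/dy² + 4du/dx + 64.377du/dy = 0. Hyperbolic. (A = 73.4, B = -100.69, C = 33.34 gives B² - 4AC = 349.8521.)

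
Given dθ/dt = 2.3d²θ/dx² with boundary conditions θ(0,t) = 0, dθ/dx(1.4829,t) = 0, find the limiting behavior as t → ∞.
θ → 0. Heat escapes through the Dirichlet boundary.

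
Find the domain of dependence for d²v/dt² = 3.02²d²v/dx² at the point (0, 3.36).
Domain of dependence: [-10.1472, 10.1472]. Signals travel at speed 3.02, so data within |x - 0| ≤ 3.02·3.36 = 10.1472 can reach the point.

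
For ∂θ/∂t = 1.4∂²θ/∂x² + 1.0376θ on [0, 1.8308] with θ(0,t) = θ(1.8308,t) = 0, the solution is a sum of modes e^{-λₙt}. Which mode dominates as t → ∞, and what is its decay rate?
Eigenvalues: λₙ = 1.4n²π²/1.8308² - 1.0376.
First three modes:
  n=1: λ₁ = 1.4π²/1.8308² - 1.0376 ≈ 3.085
  n=2: λ₂ = 5.6π²/1.8308² - 1.0376 ≈ 15.452
  n=3: λ₃ = 12.6π²/1.8308² - 1.0376 ≈ 36.064
Since 1.4π²/1.8308² ≈ 4.122 > 1.0376, all λₙ > 0.
The n=1 mode decays slowest → dominates as t → ∞.
Asymptotic: θ ~ c₁ sin(πx/1.8308) e^{-λ₁t} with decay rate λ₁ ≈ 3.085.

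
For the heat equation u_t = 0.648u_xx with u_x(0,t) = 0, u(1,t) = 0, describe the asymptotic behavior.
u → 0. Heat escapes through the Dirichlet boundary.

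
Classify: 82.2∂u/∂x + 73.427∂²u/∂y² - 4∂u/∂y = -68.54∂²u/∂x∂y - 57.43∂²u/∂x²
Rewriting in standard form: 57.43∂²u/∂x² + 68.54∂²u/∂x∂y + 73.427∂²u/∂y² + 82.2∂u/∂x - 4∂u/∂y = 0. Elliptic (discriminant = -12169.91884).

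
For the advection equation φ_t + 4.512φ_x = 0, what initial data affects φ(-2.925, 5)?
A single point: x = -25.485. The characteristic through (-2.925, 5) is x - 4.512t = const, so x = -2.925 - 4.512·5 = -25.485.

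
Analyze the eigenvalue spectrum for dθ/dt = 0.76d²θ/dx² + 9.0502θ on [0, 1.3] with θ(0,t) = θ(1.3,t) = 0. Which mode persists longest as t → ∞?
Eigenvalues: λₙ = 0.76n²π²/1.3² - 9.0502.
First three modes:
  n=1: λ₁ = 0.76π²/1.3² - 9.0502 ≈ -4.612
  n=2: λ₂ = 3.04π²/1.3² - 9.0502 ≈ 8.703
  n=3: λ₃ = 6.84π²/1.3² - 9.0502 ≈ 30.895
Since 0.76π²/1.3² ≈ 4.438 < 9.0502, λ₁ < 0.
The n=1 mode grows fastest (−λₙ is largest for n=1) → dominates.
Asymptotic: θ ~ c₁ sin(πx/1.3) e^{4.612t} (exponential growth at rate −λ₁ ≈ 4.612).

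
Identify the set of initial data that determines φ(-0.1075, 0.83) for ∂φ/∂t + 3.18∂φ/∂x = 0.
A single point: x = -2.7469. The characteristic through (-0.1075, 0.83) is x - 3.18t = const, so x = -0.1075 - 3.18·0.83 = -2.7469.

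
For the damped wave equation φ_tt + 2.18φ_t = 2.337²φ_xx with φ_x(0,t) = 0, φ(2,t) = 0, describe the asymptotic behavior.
φ → 0. Damping (γ=2.18) dissipates energy; oscillations decay exponentially.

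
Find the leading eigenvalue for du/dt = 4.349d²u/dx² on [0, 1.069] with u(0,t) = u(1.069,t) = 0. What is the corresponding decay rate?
Eigenvalues: λₙ = 4.349n²π²/1.069².
First three modes:
  n=1: λ₁ = 4.349π²/1.069² ≈ 37.561
  n=2: λ₂ = 17.396π²/1.069² ≈ 150.243 (4× faster decay)
  n=3: λ₃ = 39.141π²/1.069² ≈ 338.046 (9× faster decay)
As t → ∞, higher modes decay exponentially faster. The n=1 mode dominates: u ~ c₁ sin(πx/1.069) e^{-λ₁t}.
Decay rate: λ₁ = 4.349π²/1.069² ≈ 37.561.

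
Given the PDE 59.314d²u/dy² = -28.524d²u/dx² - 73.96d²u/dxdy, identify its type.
Rewriting in standard form: 28.524d²u/dx² + 73.96d²u/dxdy + 59.314d²u/dy² = 0. The second-order coefficients are A = 28.524, B = 73.96, C = 59.314. Since B² - 4AC = -1297.408544 < 0, this is an elliptic PDE.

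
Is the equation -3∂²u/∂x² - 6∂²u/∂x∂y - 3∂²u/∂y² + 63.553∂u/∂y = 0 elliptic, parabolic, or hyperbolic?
Computing B² - 4AC with A = -3, B = -6, C = -3: discriminant = 0 (zero). Answer: parabolic.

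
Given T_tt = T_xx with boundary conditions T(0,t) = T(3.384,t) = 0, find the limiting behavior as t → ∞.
T oscillates (no decay). Energy is conserved; the solution oscillates indefinitely as standing waves.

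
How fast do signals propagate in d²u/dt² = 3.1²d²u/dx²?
Speed = 3.1. Information travels along characteristics x = x₀ ± 3.1t.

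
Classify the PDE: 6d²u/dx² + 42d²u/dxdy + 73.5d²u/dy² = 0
A = 6, B = 42, C = 73.5. Discriminant B² - 4AC = 0. Since 0 = 0, parabolic.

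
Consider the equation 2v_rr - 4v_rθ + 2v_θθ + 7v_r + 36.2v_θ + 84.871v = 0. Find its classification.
Parabolic. (A = 2, B = -4, C = 2 gives B² - 4AC = 0.)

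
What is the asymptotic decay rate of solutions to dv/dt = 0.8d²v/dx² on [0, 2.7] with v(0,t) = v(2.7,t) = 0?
Eigenvalues: λₙ = 0.8n²π²/2.7².
First three modes:
  n=1: λ₁ = 0.8π²/2.7² ≈ 1.083
  n=2: λ₂ = 3.2π²/2.7² ≈ 4.332 (4× faster decay)
  n=3: λ₃ = 7.2π²/2.7² ≈ 9.748 (9× faster decay)
As t → ∞, higher modes decay exponentially faster. The n=1 mode dominates: v ~ c₁ sin(πx/2.7) e^{-λ₁t}.
Decay rate: λ₁ = 0.8π²/2.7² ≈ 1.083.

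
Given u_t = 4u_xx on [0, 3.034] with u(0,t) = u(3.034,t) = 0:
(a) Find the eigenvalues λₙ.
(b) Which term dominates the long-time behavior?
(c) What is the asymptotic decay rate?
Eigenvalues: λₙ = 4n²π²/3.034².
First three modes:
  n=1: λ₁ = 4π²/3.034² ≈ 4.289
  n=2: λ₂ = 16π²/3.034² ≈ 17.155 (4× faster decay)
  n=3: λ₃ = 36π²/3.034² ≈ 38.599 (9× faster decay)
As t → ∞, higher modes decay exponentially faster. The n=1 mode dominates: u ~ c₁ sin(πx/3.034) e^{-λ₁t}.
Decay rate: λ₁ = 4π²/3.034² ≈ 4.289.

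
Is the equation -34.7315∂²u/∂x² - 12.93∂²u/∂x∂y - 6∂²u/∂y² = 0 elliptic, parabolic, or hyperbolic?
Computing B² - 4AC with A = -34.7315, B = -12.93, C = -6: discriminant = -666.3711 (negative). Answer: elliptic.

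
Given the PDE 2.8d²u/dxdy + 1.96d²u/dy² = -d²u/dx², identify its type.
Rewriting in standard form: d²u/dx² + 2.8d²u/dxdy + 1.96d²u/dy² = 0. The second-order coefficients are A = 1, B = 2.8, C = 1.96. Since B² - 4AC = 0 = 0, this is a parabolic PDE.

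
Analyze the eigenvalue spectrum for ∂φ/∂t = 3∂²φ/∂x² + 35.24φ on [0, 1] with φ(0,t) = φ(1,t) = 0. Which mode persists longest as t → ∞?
Eigenvalues: λₙ = 3n²π²/1² - 35.24.
First three modes:
  n=1: λ₁ = 3π² - 35.24 ≈ -5.631
  n=2: λ₂ = 12π² - 35.24 ≈ 83.195
  n=3: λ₃ = 27π² - 35.24 ≈ 231.239
Since 3π² ≈ 29.609 < 35.24, λ₁ < 0.
The n=1 mode grows fastest (−λₙ is largest for n=1) → dominates.
Asymptotic: φ ~ c₁ sin(πx/1) e^{5.631t} (exponential growth at rate −λ₁ ≈ 5.631).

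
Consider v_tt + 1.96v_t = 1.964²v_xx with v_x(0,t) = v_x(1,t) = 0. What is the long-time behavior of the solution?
As t → ∞, v → constant (steady state). Damping (γ=1.96) dissipates the nonconstant modes; with Neumann BCs the spatial average obeys M''+γM'=0 and tends to a finite limit.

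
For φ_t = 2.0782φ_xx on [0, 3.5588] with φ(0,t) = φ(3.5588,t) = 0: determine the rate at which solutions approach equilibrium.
Eigenvalues: λₙ = 2.0782n²π²/3.5588².
First three modes:
  n=1: λ₁ = 2.0782π²/3.5588² ≈ 1.619
  n=2: λ₂ = 8.3128π²/3.5588² ≈ 6.478 (4× faster decay)
  n=3: λ₃ = 18.7038π²/3.5588² ≈ 14.575 (9× faster decay)
As t → ∞, higher modes decay exponentially faster. The n=1 mode dominates: φ ~ c₁ sin(πx/3.5588) e^{-λ₁t}.
Decay rate: λ₁ = 2.0782π²/3.5588² ≈ 1.619.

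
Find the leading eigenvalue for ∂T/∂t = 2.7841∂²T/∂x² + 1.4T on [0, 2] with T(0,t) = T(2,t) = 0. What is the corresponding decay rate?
Eigenvalues: λₙ = 2.7841n²π²/2² - 1.4.
First three modes:
  n=1: λ₁ = 2.7841π²/2² - 1.4 ≈ 5.469
  n=2: λ₂ = 11.1364π²/2² - 1.4 ≈ 26.078
  n=3: λ₃ = 25.0569π²/2² - 1.4 ≈ 60.425
Since 2.7841π²/2² ≈ 6.869 > 1.4, all λₙ > 0.
The n=1 mode decays slowest → dominates as t → ∞.
Asymptotic: T ~ c₁ sin(πx/2) e^{-λ₁t} with decay rate λ₁ ≈ 5.469.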